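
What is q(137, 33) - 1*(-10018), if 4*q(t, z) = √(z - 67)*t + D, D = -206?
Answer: 19933/2 + 137*I*√34/4 ≈ 9966.5 + 199.71*I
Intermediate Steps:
q(t, z) = -103/2 + t*√(-67 + z)/4 (q(t, z) = (√(z - 67)*t - 206)/4 = (√(-67 + z)*t - 206)/4 = (t*√(-67 + z) - 206)/4 = (-206 + t*√(-67 + z))/4 = -103/2 + t*√(-67 + z)/4)
q(137, 33) - 1*(-10018) = (-103/2 + (¼)*137*√(-67 + 33)) - 1*(-10018) = (-103/2 + (¼)*137*√(-34)) + 10018 = (-103/2 + (¼)*137*(I*√34)) + 10018 = (-103/2 + 137*I*√34/4) + 10018 = 19933/2 + 137*I*√34/4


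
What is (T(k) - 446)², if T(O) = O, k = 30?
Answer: 173056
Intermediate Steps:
(T(k) - 446)² = (30 - 446)² = (-416)² = 173056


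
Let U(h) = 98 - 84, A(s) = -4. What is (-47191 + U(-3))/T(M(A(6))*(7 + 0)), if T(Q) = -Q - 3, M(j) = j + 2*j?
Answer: -47177/81 ≈ -582.43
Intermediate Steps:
M(j) = 3*j
T(Q) = -3 - Q
U(h) = 14
(-47191 + U(-3))/T(M(A(6))*(7 + 0)) = (-47191 + 14)/(-3 - 3*(-4)*(7 + 0)) = -47177/(-3 - (-12)*7) = -47177/(-3 - 1*(-84)) = -47177/(-3 + 84) = -47177/81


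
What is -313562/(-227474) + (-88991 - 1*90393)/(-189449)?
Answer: 296476933/127499177 ≈ 2.3253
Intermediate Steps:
-313562/(-227474) + (-88991 - 1*90393)/(-189449) = -313562*(-1/227474) + (-88991 - 90393)*(-1/189449) = 156781/113737 - 179384*(-1/189449) = 156781/113737 + 179384/189449 = 296476933/127499177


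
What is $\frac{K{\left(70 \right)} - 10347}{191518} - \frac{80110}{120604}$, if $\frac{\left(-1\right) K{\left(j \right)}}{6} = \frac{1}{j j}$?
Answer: $- \frac{10161617988353}{14147425084100} \approx -0.71827$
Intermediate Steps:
$K{\left(j \right)} = - \frac{6}{j^{2}}$ ($K{\left(j \right)} = - \frac{6}{j j} = - \frac{6}{j^{2}}$)
$\frac{K{\left(70 \right)} - 10347}{191518} - \frac{80110}{120604} = \frac{- \frac{6}{4900} - 10347}{191518} - \frac{80110}{120604} = \left(\left(-6\right) \frac{1}{4900} - 10347\right) \frac{1}{191518} - \frac{40055}{60302} = \left(- \frac{3}{2450} - 10347\right) \frac{1}{191518} - \frac{40055}{60302} = \left(- \frac{25350153}{2450}\right) \frac{1}{191518} - \frac{40055}{60302} = - \frac{25350153}{469219100} - \frac{40055}{60302} = - \frac{10161617988353}{14147425084100}$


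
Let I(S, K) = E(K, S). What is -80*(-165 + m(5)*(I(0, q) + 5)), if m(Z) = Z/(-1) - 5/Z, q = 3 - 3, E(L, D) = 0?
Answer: 15600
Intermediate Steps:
q = 0
I(S, K) = 0
m(Z) = -Z - 5/Z (m(Z) = Z*(-1) - 5/Z = -Z - 5/Z)
-80*(-165 + m(5)*(I(0, q) + 5)) = -80*(-165 + (-1*5 - 5/5)*(0 + 5)) = -80*(-165 + (-5 - 5*1/5)*5) = -80*(-165 + (-5 - 1)*5) = -80*(-165 - 6*5) = -80*(-165 - 30) = -80*(-195) = 15600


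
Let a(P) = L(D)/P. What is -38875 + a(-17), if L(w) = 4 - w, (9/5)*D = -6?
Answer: -1982647/51 ≈ -38875.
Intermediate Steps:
D = -10/3 (D = (5/9)*(-6) = -10/3 ≈ -3.3333)
a(P) = 22/(3*P) (a(P) = (4 - 1*(-10/3))/P = (4 + 10/3)/P = 22/(3*P))
-38875 + a(-17) = -38875 + (22/3)/(-17) = -38875 + (22/3)*(-1/17) = -38875 - 22/51 = -1982647/51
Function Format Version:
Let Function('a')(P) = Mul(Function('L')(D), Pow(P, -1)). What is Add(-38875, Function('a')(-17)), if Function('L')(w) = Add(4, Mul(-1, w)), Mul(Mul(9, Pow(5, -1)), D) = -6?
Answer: Rational(-1982647, 51) ≈ -38875.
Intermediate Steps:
D = Rational(-10, 3) (D = Mul(Rational(5, 9), -6) = Rational(-10, 3) ≈ -3.3333)
Function('a')(P) = Mul(Rational(22, 3), Pow(P, -1)) (Function('a')(P) = Mul(Add(4, Mul(-1, Rational(-10, 3))), Pow(P, -1)) = Mul(Add(4, Rational(10, 3)), Pow(P, -1)) = Mul(Rational(22, 3), Pow(P, -1)))
Add(-38875, Function('a')(-17)) = Add(-38875, Mul(Rational(22, 3), Pow(-17, -1))) = Add(-38875, Mul(Rational(22, 3), Rational(-1, 17))) = Add(-38875, Rational(-22, 51)) = Rational(-1982647, 51)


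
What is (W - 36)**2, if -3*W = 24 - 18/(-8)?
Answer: 32041/16 ≈ 2002.6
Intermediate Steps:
W = -35/4 (W = -(24 - 18/(-8))/3 = -(24 - 18*(-1/8))/3 = -(24 + 9/4)/3 = -1/3*105/4 = -35/4 ≈ -8.7500)
(W - 36)**2 = (-35/4 - 36)**2 = (-179/4)**2 = 32041/16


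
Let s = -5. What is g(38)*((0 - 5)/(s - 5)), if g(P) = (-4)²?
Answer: 8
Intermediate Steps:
g(P) = 16
g(38)*((0 - 5)/(s - 5)) = 16*((0 - 5)/(-5 - 5)) = 16*(-5/(-10)) = 16*(-5*(-⅒)) = 16*(½) = 8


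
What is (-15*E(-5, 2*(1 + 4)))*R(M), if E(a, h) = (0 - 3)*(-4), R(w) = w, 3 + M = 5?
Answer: -360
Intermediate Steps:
M = 2 (M = -3 + 5 = 2)
E(a, h) = 12 (E(a, h) = -3*(-4) = 12)
(-15*E(-5, 2*(1 + 4)))*R(M) = -15*12*2 = -180*2 = -360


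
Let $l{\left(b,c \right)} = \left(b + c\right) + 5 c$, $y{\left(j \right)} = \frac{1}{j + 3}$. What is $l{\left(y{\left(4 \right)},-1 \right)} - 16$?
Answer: $- \frac{153}{7} \approx -21.857$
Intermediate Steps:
$y{\left(j \right)} = \frac{1}{3 + j}$
$l{\left(b,c \right)} = b + 6 c$
$l{\left(y{\left(4 \right)},-1 \right)} - 16 = \left(\frac{1}{3 + 4} + 6 \left(-1\right)\right) - 16 = \left(\frac{1}{7} - 6\right) - 16 = - \frac{41}{7} - 16 = - \frac{153}{7}$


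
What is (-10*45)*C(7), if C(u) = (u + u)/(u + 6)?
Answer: -6300/13 ≈ -484.62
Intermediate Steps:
C(u) = 2*u/(6 + u) (C(u) = (2*u)/(6 + u) = 2*u/(6 + u))
(-10*45)*C(7) = (-10*45)*(2*7/(6 + 7)) = -900*7/13 = -450*14/13 = -6300/13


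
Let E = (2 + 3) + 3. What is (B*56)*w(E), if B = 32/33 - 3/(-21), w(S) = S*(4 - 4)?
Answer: 0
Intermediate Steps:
E = 8 (E = 5 + 3 = 8)
w(S) = 0 (w(S) = S*0 = 0)
B = 257/231 (B = 32*(1/33) - 3*(-1/21) = 32/33 + 1/7 = 257/231 ≈ 1.1126)
(B*56)*w(E) = ((257/231)*56)*0 = (2056/33)*0 = 0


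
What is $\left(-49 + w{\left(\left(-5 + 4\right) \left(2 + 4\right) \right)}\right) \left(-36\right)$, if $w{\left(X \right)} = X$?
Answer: $1980$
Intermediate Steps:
$\left(-49 + w{\left(\left(-5 + 4\right) \left(2 + 4\right) \right)}\right) \left(-36\right) = \left(-49 + \left(-5 + 4\right) \left(2 + 4\right)\right) \left(-36\right) = \left(-49 - 6\right) \left(-36\right) = \left(-55\right) \left(-36\right) = 1980$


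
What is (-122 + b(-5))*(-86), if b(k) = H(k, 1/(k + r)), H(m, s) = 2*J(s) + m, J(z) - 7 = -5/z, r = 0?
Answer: 5418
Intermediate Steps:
J(z) = 7 - 5/z
H(m, s) = 14 + m - 10/s (H(m, s) = 2*(7 - 5/s) + m = (14 - 10/s) + m = 14 + m - 10/s)
b(k) = 14 - 9*k (b(k) = 14 + k - 10*k = 14 - 9*k)
(-122 + b(-5))*(-86) = (-122 + (14 - 9*(-5)))*(-86) = (-122 + (14 + 45))*(-86) = (-122 + 59)*(-86) = -63*(-86) = 5418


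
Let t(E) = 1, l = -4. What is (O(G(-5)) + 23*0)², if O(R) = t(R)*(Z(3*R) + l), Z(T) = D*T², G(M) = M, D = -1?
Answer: 52441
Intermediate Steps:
Z(T) = -T²
O(R) = -4 - 9*R² (O(R) = 1*(-(3*R)² - 4) = 1*(-9*R² - 4) = 1*(-4 - 9*R²) = -4 - 9*R²)
(O(G(-5)) + 23*0)² = ((-4 - 9*(-5)²) + 23*0)² = ((-4 - 9*25) + 0)² = ((-4 - 225) + 0)² = (-229 + 0)² = (-229)² = 52441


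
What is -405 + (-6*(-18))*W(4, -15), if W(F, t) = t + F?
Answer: -1593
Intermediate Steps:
W(F, t) = F + t
-405 + (-6*(-18))*W(4, -15) = -405 + (-6*(-18))*(4 - 15) = -405 + 108*(-11) = -405 - 1188 = -1593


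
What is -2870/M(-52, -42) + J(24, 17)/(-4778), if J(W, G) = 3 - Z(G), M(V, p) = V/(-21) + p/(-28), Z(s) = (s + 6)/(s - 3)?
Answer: -8063164853/11170964 ≈ -721.80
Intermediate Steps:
Z(s) = (6 + s)/(-3 + s)
M(V, p) = -V/21 - p/28 (M(V, p) = V*(-1/21) + p*(-1/28) = -V/21 - p/28)
J(W, G) = 3 - (6 + G)/(-3 + G)
-2870/M(-52, -42) + J(24, 17)/(-4778) = -2870/(-1/21*(-52) - 1/28*(-42)) + ((-15 + 2*17)/(-3 + 17))/(-4778) = -2870/(52/21 + 3/2) + ((-15 + 34)/14)*(-1/4778) = -2870/167/42 + ((1/14)*19)*(-1/4778) = -2870*42/167 + (19/14)*(-1/4778) = -120540/167 - 19/66892 = -8063164853/11170964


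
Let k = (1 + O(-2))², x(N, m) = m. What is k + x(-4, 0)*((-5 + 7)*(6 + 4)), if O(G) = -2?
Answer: 1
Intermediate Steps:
k = 1 (k = (1 - 2)² = (-1)² = 1)
k + x(-4, 0)*((-5 + 7)*(6 + 4)) = 1 + 0*((-5 + 7)*(6 + 4)) = 1 + 0*(2*10) = 1 + 0*20 = 1 + 0 = 1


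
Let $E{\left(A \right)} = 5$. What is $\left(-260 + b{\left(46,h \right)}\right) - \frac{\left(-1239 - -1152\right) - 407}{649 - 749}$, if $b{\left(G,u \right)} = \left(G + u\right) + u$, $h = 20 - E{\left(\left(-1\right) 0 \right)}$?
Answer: $- \frac{9447}{50} \approx -188.94$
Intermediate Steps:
$h = 15$ ($h = 20 - 5 = 15$)
$b{\left(G,u \right)} = G + 2 u$
$\left(-260 + b{\left(46,h \right)}\right) - \frac{\left(-1239 - -1152\right) - 407}{649 - 749} = \left(-260 + \left(46 + 2 \cdot 15\right)\right) - \frac{\left(-1239 - -1152\right) - 407}{649 - 749} = \left(-260 + \left(46 + 30\right)\right) - \frac{\left(-1239 + 1152\right) - 407}{-100} = \left(-260 + 76\right) - \left(-87 - 407\right) \left(- \frac{1}{100}\right) = -184 - \left(-494\right) \left(- \frac{1}{100}\right) = -184 - \frac{247}{50} = - \frac{9447}{50}$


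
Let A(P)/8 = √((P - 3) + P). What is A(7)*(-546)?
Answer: -4368*√11 ≈ -14487.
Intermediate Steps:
A(P) = 8*√(-3 + 2*P) (A(P) = 8*√((P - 3) + P) = 8*√((-3 + P) + P) = 8*√(-3 + 2*P))
A(7)*(-546) = (8*√(-3 + 2*7))*(-546) = (8*√(-3 + 14))*(-546) = (8*√11)*(-546) = -4368*√11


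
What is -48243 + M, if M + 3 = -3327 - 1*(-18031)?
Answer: -33542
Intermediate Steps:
M = 14701 (M = -3 + (-3327 - 1*(-18031)) = -3 + (-3327 + 18031) = -3 + 14704 = 14701)
-48243 + M = -48243 + 14701 = -33542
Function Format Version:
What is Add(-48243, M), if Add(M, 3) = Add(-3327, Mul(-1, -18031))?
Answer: -33542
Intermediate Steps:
M = 14701 (M = Add(-3, Add(-3327, Mul(-1, -18031))) = Add(-3, Add(-3327, 18031)) = Add(-3, 14704) = 14701)
Add(-48243, M) = Add(-48243, 14701) = -33542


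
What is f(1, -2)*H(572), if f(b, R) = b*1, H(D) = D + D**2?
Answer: 327756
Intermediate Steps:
f(b, R) = b
f(1, -2)*H(572) = 1*(572*(1 + 572)) = 1*(572*573) = 1*327756 = 327756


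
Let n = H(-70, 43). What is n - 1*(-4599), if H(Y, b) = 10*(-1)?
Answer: 4589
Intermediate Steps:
H(Y, b) = -10
n = -10
n - 1*(-4599) = -10 - 1*(-4599) = -10 + 4599 = 4589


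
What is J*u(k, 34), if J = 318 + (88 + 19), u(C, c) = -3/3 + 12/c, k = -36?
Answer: -275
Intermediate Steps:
u(C, c) = -1 + 12/c (u(C, c) = -3*⅓ + 12/c = -1 + 12/c)
J = 425 (J = 318 + 107 = 425)
J*u(k, 34) = 425*((12 - 1*34)/34) = 425*((12 - 34)/34) = 425*((1/34)*(-22)) = 425*(-11/17) = -275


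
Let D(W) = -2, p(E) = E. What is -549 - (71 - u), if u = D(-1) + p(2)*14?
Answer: -594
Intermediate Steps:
u = 26 (u = -2 + 2*14 = -2 + 28 = 26)
-549 - (71 - u) = -549 - (71 - 1*26) = -549 - (71 - 26) = -549 - 1*45 = -549 - 45 = -594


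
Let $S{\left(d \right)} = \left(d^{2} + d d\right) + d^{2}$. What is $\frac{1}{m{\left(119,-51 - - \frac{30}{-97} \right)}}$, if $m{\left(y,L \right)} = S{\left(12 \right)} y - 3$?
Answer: $\frac{1}{51405} \approx 1.9453 \cdot 10^{-5}$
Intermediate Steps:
$S{\left(d \right)} = 3 d^{2}$ ($S{\left(d \right)} = \left(d^{2} + d^{2}\right) + d^{2} = 2 d^{2} + d^{2} = 3 d^{2}$)
$m{\left(y,L \right)} = -3 + 432 y$ ($m{\left(y,L \right)} = 3 \cdot 12^{2} y - 3 = 3 \cdot 144 y - 3 = 432 y - 3 = -3 + 432 y$)
$\frac{1}{m{\left(119,-51 - - \frac{30}{-97} \right)}} = \frac{1}{-3 + 432 \cdot 119} = \frac{1}{-3 + 51408} = \frac{1}{51405}$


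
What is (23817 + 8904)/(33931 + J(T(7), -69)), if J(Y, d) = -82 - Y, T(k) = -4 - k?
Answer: 32721/33860 ≈ 0.96636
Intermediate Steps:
(23817 + 8904)/(33931 + J(T(7), -69)) = (23817 + 8904)/(33931 + (-82 - (-4 - 1*7))) = 32721/(33931 + (-82 - (-4 - 7))) = 32721/(33931 + (-82 - 1*(-11))) = 32721/(33931 + (-82 + 11)) = 32721/(33931 - 71) = 32721/33860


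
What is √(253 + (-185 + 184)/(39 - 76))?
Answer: √346394/37 ≈ 15.907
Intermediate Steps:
√(253 + (-185 + 184)/(39 - 76)) = √(253 - 1/(-37)) = √(253 - 1*(-1/37)) = √(253 + 1/37) = √(9362/37) = √346394/37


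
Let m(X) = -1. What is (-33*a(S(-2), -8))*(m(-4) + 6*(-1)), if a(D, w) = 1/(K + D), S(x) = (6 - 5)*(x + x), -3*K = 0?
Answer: -231/4 ≈ -57.750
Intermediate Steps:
K = 0 (K = -⅓*0 = 0)
S(x) = 2*x (S(x) = 1*(2*x) = 2*x)
a(D, w) = 1/D (a(D, w) = 1/(0 + D) = 1/D)
(-33*a(S(-2), -8))*(m(-4) + 6*(-1)) = (-33/(2*(-2)))*(-1 + 6*(-1)) = (-33/(-4))*(-1 - 6) = -33*(-¼)*(-7) = (33/4)*(-7) = -231/4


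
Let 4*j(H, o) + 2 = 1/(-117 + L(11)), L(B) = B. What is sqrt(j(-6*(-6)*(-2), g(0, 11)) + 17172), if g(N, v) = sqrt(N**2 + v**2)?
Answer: sqrt(771755790)/212 ≈ 131.04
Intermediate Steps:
j(H, o) = -213/424 (j(H, o) = -1/2 + 1/(4*(-117 + 11)) = -1/2 + (1/4)/(-106) = -1/2 + (1/4)*(-1/106) = -1/2 - 1/424 = -213/424)
sqrt(j(-6*(-6)*(-2), g(0, 11)) + 17172) = sqrt(-213/424 + 17172) = sqrt(7280715/424) = sqrt(771755790)/212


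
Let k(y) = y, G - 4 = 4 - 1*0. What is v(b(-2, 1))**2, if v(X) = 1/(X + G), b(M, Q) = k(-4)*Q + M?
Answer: 1/4 ≈ 0.25000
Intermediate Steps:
G = 8 (G = 4 + (4 - 1*0) = 4 + (4 + 0) = 4 + 4 = 8)
b(M, Q) = M - 4*Q (b(M, Q) = -4*Q + M = M - 4*Q)
v(X) = 1/(8 + X) (v(X) = 1/(X + 8) = 1/(8 + X))
v(b(-2, 1))**2 = (1/(8 + (-2 - 4*1)))**2 = (1/(8 + (-2 - 4)))**2 = (1/(8 - 6))**2 = (1/2)**2 = 1/4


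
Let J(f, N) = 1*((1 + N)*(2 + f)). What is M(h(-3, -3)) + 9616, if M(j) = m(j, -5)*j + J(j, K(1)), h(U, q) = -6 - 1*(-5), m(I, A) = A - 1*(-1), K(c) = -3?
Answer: 9618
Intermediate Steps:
m(I, A) = 1 + A (m(I, A) = A + 1 = 1 + A)
h(U, q) = -1 (h(U, q) = -6 + 5 = -1)
J(f, N) = (1 + N)*(2 + f)
M(j) = -4 - 6*j (M(j) = (1 - 5)*j + (2 + j + 2*(-3) - 3*j) = -4*j + (2 + j - 6 - 3*j) = -4*j + (-4 - 2*j) = -4 - 6*j)
M(h(-3, -3)) + 9616 = (-4 - 6*(-1)) + 9616 = (-4 + 6) + 9616 = 2 + 9616 = 9618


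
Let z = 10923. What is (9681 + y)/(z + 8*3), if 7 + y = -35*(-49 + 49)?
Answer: 9674/10947 ≈ 0.88371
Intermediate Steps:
y = -7 (y = -7 - 35*(-49 + 49) = -7 - 35*0 = -7 + 0 = -7)
(9681 + y)/(z + 8*3) = (9681 - 7)/(10923 + 8*3) = 9674/(10923 + 24) = 9674/10947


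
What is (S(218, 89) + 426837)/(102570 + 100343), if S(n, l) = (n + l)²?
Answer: 521086/202913 ≈ 2.5680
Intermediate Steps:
S(n, l) = (l + n)²
(S(218, 89) + 426837)/(102570 + 100343) = ((89 + 218)² + 426837)/(102570 + 100343) = (307² + 426837)/202913 = (94249 + 426837)*(1/202913) = 521086*(1/202913) = 521086/202913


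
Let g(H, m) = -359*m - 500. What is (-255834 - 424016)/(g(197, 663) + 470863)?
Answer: -339925/116173 ≈ -2.9260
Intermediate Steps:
g(H, m) = -500 - 359*m
(-255834 - 424016)/(g(197, 663) + 470863) = (-255834 - 424016)/((-500 - 359*663) + 470863) = -679850/((-500 - 238017) + 470863) = -679850/(-238517 + 470863) = -679850/232346 = -679850*1/232346 = -339925/116173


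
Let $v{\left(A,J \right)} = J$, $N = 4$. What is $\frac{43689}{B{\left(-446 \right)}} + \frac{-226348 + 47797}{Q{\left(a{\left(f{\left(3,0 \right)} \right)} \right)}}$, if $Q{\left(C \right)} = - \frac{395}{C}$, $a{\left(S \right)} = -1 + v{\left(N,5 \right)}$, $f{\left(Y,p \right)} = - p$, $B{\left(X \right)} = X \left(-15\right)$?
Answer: $\frac{319685461}{176170} \approx 1814.6$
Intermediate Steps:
$B{\left(X \right)} = - 15 X$
$a{\left(S \right)} = 4$ ($a{\left(S \right)} = -1 + 5 = 4$)
$\frac{43689}{B{\left(-446 \right)}} + \frac{-226348 + 47797}{Q{\left(a{\left(f{\left(3,0 \right)} \right)} \right)}} = \frac{43689}{\left(-15\right) \left(-446\right)} + \frac{-226348 + 47797}{\left(-395\right) \frac{1}{4}} = \frac{43689}{6690} - \frac{178551}{\left(-395\right) \frac{1}{4}} = 43689 \cdot \frac{1}{6690} - \frac{178551}{- \frac{395}{4}} = \frac{14563}{2230} - - \frac{714204}{395} = \frac{14563}{2230} + \frac{714204}{395} = \frac{319685461}{176170}$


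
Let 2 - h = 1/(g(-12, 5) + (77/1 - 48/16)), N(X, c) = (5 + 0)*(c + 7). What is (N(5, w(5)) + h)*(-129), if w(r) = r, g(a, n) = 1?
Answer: -199907/25 ≈ -7996.3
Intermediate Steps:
N(X, c) = 35 + 5*c (N(X, c) = 5*(7 + c) = 35 + 5*c)
h = 149/75 (h = 2 - 1/(1 + (77/1 - 48/16)) = 2 - 1/(1 + (77*1 - 48*1/16)) = 2 - 1/(1 + (77 - 3)) = 2 - 1/(1 + 74) = 2 - 1/75 = 149/75 ≈ 1.9867)
(N(5, w(5)) + h)*(-129) = ((35 + 5*5) + 149/75)*(-129) = ((35 + 25) + 149/75)*(-129) = (60 + 149/75)*(-129) = (4649/75)*(-129) = -199907/25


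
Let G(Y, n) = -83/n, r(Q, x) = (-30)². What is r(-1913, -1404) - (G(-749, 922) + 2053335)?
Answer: -1892344987/922 ≈ -2.0524e+6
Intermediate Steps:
r(Q, x) = 900
r(-1913, -1404) - (G(-749, 922) + 2053335) = 900 - (-83/922 + 2053335) = 900 - 1*1893174787/922 = 900 - 1893174787/922 = -1892344987/922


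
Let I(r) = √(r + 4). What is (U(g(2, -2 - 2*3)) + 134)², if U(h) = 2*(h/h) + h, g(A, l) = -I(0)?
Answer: 17956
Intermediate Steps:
I(r) = √(4 + r)
g(A, l) = -2 (g(A, l) = -√(4 + 0) = -√4 = -1*2 = -2)
U(h) = 2 + h (U(h) = 2*1 + h = 2 + h)
(U(g(2, -2 - 2*3)) + 134)² = ((2 - 2) + 134)² = (0 + 134)² = 134² = 17956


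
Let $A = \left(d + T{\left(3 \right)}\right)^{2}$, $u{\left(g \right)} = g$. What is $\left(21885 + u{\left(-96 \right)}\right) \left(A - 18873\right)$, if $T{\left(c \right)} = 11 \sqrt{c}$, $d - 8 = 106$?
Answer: $-120144546 + 54646812 \sqrt{3} \approx -2.5494 \cdot 10^{7}$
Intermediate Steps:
$d = 114$ ($d = 8 + 106 = 114$)
$A = \left(114 + 11 \sqrt{3}\right)^{2} \approx 17703.0$
$\left(21885 + u{\left(-96 \right)}\right) \left(A - 18873\right) = \left(21885 - 96\right) \left(\left(13359 + 2508 \sqrt{3}\right) - 18873\right) = 21789 \left(-5514 + 2508 \sqrt{3}\right) = -120144546 + 54646812 \sqrt{3}$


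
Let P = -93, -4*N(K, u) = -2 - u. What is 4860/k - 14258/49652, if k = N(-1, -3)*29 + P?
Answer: -485476169/9955226 ≈ -48.766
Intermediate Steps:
N(K, u) = 1/2 + u/4 (N(K, u) = -(-2 - u)/4 = 1/2 + u/4)
k = -401/4 (k = (1/2 + (1/4)*(-3))*29 - 93 = (1/2 - 3/4)*29 - 93 = -1/4*29 - 93 = -29/4 - 93 = -401/4 ≈ -100.25)
4860/k - 14258/49652 = 4860/(-401/4) - 14258/49652 = 4860*(-4/401) - 14258*1/49652 = -19440/401 - 7129/24826 = -485476169/9955226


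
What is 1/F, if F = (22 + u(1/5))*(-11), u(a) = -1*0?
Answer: -1/242 ≈ -0.0041322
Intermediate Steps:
u(a) = 0
F = -242 (F = (22 + 0)*(-11) = 22*(-11) = -242)
1/F = 1/(-242) = -1/242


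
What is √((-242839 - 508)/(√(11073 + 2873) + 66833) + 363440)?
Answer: √(24289542173 + 363440*√13946)/√(66833 + √13946) ≈ 602.86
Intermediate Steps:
√((-242839 - 508)/(√(11073 + 2873) + 66833) + 363440) = √(-243347/(√13946 + 66833) + 363440) = √(-243347/(66833 + √13946) + 363440) = √(363440 - 243347/(66833 + √13946))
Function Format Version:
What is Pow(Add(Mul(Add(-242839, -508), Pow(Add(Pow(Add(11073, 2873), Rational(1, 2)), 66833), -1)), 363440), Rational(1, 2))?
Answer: Mul(Pow(Add(66833, Pow(13946, Rational(1, 2))), Rational(-1, 2)), Pow(Add(24289542173, Mul(363440, Pow(13946, Rational(1, 2)))), Rational(1, 2))) ≈ 602.86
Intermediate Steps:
Pow(Add(Mul(Add(-242839, -508), Pow(Add(Pow(Add(11073, 2873), Rational(1, 2)), 66833), -1)), 363440), Rational(1, 2)) = Pow(Add(Mul(-243347, Pow(Add(Pow(13946, Rational(1, 2)), 66833), -1)), 363440), Rational(1, 2)) = Pow(Add(Mul(-243347, Pow(Add(66833, Pow(13946, Rational(1, 2))), -1)), 363440), Rational(1, 2)) = Pow(Add(363440, Mul(-243347, Pow(Add(66833, Pow(13946, Rational(1, 2))), -1))), Rational(1, 2))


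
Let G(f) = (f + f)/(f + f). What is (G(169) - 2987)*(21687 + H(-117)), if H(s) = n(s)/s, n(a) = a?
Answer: -64760368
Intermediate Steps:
G(f) = 1 (G(f) = (2*f)/((2*f)) = (2*f)*(1/(2*f)) = 1)
H(s) = 1 (H(s) = s/s = 1)
(G(169) - 2987)*(21687 + H(-117)) = (1 - 2987)*(21687 + 1) = -2986*21688 = -64760368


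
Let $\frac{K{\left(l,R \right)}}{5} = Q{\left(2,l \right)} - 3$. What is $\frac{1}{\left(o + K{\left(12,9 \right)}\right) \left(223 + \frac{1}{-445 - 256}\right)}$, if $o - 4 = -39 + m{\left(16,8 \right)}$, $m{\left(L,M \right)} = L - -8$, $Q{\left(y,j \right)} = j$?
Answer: $\frac{701}{5314948} \approx 0.00013189$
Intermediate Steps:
$m{\left(L,M \right)} = 8 + L$ ($m{\left(L,M \right)} = L + 8 = 8 + L$)
$o = -11$ ($o = 4 + \left(-39 + \left(8 + 16\right)\right) = 4 + \left(-39 + 24\right) = 4 - 15 = -11$)
$K{\left(l,R \right)} = -15 + 5 l$ ($K{\left(l,R \right)} = 5 \left(l - 3\right) = 5 \left(-3 + l\right) = -15 + 5 l$)
$\frac{1}{\left(o + K{\left(12,9 \right)}\right) \left(223 + \frac{1}{-445 - 256}\right)} = \frac{1}{\left(-11 + \left(-15 + 5 \cdot 12\right)\right) \left(223 + \frac{1}{-445 - 256}\right)} = \frac{1}{\left(-11 + \left(-15 + 60\right)\right) \left(223 + \frac{1}{-701}\right)} = \frac{1}{\left(-11 + 45\right) \left(223 - \frac{1}{701}\right)} = \frac{1}{34 \cdot \frac{156322}{701}} = \frac{1}{\frac{5314948}{701}} = \frac{701}{5314948}$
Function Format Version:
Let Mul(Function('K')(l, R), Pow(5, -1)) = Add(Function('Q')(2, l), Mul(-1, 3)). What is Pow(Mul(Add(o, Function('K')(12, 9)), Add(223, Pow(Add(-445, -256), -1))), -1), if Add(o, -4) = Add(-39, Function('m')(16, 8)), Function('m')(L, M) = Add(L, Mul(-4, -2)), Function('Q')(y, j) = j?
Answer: Rational(701, 5314948) ≈ 0.00013189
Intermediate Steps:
Function('m')(L, M) = Add(8, L) (Function('m')(L, M) = Add(L, 8) = Add(8, L))
o = -11 (o = Add(4, Add(-39, Add(8, 16))) = Add(4, Add(-39, 24)) = Add(4, -15) = -11)
Function('K')(l, R) = Add(-15, Mul(5, l)) (Function('K')(l, R) = Mul(5, Add(l, Mul(-1, 3))) = Mul(5, Add(l, -3)) = Mul(5, Add(-3, l)) = Add(-15, Mul(5, l)))
Pow(Mul(Add(o, Function('K')(12, 9)), Add(223, Pow(Add(-445, -256), -1))), -1) = Pow(Mul(Add(-11, Add(-15, Mul(5, 12))), Add(223, Pow(Add(-445, -256), -1))), -1) = Pow(Mul(Add(-11, Add(-15, 60)), Add(223, Pow(-701, -1))), -1) = Pow(Mul(Add(-11, 45), Add(223, Rational(-1, 701))), -1) = Pow(Mul(34, Rational(156322, 701)), -1) = Pow(Rational(5314948, 701), -1) = Rational(701, 5314948)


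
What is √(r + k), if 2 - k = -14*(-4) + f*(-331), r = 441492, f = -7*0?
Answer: √441438 ≈ 664.41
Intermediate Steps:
f = 0
k = -54 (k = 2 - (-14*(-4) + 0*(-331)) = 2 - (56 + 0) = 2 - 1*56 = 2 - 56 = -54)
√(r + k) = √(441492 - 54) = √441438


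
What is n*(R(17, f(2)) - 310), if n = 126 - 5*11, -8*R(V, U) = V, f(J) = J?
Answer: -177287/8 ≈ -22161.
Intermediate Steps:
R(V, U) = -V/8
n = 71 (n = 126 - 55 = 71)
n*(R(17, f(2)) - 310) = 71*(-⅛*17 - 310) = 71*(-17/8 - 310) = 71*(-2497/8) = -177287/8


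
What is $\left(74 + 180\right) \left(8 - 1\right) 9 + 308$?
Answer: $16310$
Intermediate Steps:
$\left(74 + 180\right) \left(8 - 1\right) 9 + 308 = 254 \cdot 7 \cdot 9 + 308 = 254 \cdot 63 + 308 = 16002 + 308 = 16310$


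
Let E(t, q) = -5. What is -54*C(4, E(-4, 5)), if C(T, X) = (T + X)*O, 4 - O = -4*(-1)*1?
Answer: 0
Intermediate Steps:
O = 0 (O = 4 - (-4*(-1)) = 4 - 4 = 0)
C(T, X) = 0 (C(T, X) = (T + X)*0 = 0)
-54*C(4, E(-4, 5)) = -54*0 = 0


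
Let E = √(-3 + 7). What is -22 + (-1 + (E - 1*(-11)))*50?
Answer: 578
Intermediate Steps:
E = 2 (E = √4 = 2)
-22 + (-1 + (E - 1*(-11)))*50 = -22 + (-1 + (2 - 1*(-11)))*50 = -22 + (-1 + (2 + 11))*50 = -22 + (-1 + 13)*50 = -22 + 12*50 = -22 + 600 = 578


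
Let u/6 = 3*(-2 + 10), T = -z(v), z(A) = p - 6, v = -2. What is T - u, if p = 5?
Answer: -143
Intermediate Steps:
z(A) = -1 (z(A) = 5 - 6 = -1)
T = 1 (T = -1*(-1) = 1)
u = 144 (u = 6*(3*(-2 + 10)) = 6*(3*8) = 6*24 = 144)
T - u = 1 - 1*144 = 1 - 144 = -143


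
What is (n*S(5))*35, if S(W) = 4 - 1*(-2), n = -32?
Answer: -6720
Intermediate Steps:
S(W) = 6 (S(W) = 4 + 2 = 6)
(n*S(5))*35 = -32*6*35 = -192*35 = -6720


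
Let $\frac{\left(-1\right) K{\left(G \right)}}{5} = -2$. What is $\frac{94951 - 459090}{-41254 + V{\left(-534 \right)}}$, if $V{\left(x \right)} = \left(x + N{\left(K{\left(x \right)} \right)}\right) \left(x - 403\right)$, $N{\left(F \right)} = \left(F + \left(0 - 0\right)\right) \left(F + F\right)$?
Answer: $- \frac{364139}{271704} \approx -1.3402$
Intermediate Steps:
$K{\left(G \right)} = 10$ ($K{\left(G \right)} = \left(-5\right) \left(-2\right) = 10$)
$N{\left(F \right)} = 2 F^{2}$ ($N{\left(F \right)} = \left(F + \left(0 + 0\right)\right) 2 F = \left(F + 0\right) 2 F = F 2 F = 2 F^{2}$)
$V{\left(x \right)} = \left(-403 + x\right) \left(200 + x\right)$ ($V{\left(x \right)} = \left(x + 2 \cdot 10^{2}\right) \left(x - 403\right) = \left(x + 2 \cdot 100\right) \left(-403 + x\right) = \left(x + 200\right) \left(-403 + x\right) = \left(200 + x\right) \left(-403 + x\right) = \left(-403 + x\right) \left(200 + x\right)$)
$\frac{94951 - 459090}{-41254 + V{\left(-534 \right)}} = \frac{94951 - 459090}{-41254 - \left(-27802 - 285156\right)} = - \frac{364139}{-41254 + \left(-80600 + 285156 + 108402\right)} = - \frac{364139}{-41254 + 312958} = - \frac{364139}{271704}$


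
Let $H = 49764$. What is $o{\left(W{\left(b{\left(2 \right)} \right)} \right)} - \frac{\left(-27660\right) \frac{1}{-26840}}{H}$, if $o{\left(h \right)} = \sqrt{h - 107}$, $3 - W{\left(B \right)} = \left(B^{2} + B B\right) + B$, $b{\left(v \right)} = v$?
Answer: $- \frac{461}{22261096} + i \sqrt{114} \approx -2.0709 \cdot 10^{-5} + 10.677 i$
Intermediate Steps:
$W{\left(B \right)} = 3 - B - 2 B^{2}$ ($W{\left(B \right)} = 3 - \left(\left(B^{2} + B B\right) + B\right) = 3 - \left(\left(B^{2} + B^{2}\right) + B\right) = 3 - \left(2 B^{2} + B\right) = 3 - \left(B + 2 B^{2}\right) = 3 - B - 2 B^{2}$)
$o{\left(h \right)} = \sqrt{-107 + h}$
$o{\left(W{\left(b{\left(2 \right)} \right)} \right)} - \frac{\left(-27660\right) \frac{1}{-26840}}{H} = \sqrt{-107 - \left(-1 + 8\right)} - \frac{\left(-27660\right) \frac{1}{-26840}}{49764} = \sqrt{-107 - 7} - \left(-27660\right) \left(- \frac{1}{26840}\right) \frac{1}{49764} = \sqrt{-107 - 7} - \frac{1383}{1342} \cdot \frac{1}{49764} = \sqrt{-107 - 7} - \frac{461}{22261096} = \sqrt{-114} - \frac{461}{22261096} = i \sqrt{114} - \frac{461}{22261096} = - \frac{461}{22261096} + i \sqrt{114}$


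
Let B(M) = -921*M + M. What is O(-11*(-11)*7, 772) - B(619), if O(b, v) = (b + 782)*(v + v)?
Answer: 3084656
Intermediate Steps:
O(b, v) = 2*v*(782 + b) (O(b, v) = (782 + b)*(2*v) = 2*v*(782 + b))
B(M) = -920*M
O(-11*(-11)*7, 772) - B(619) = 2*772*(782 - 11*(-11)*7) - (-920)*619 = 2*772*(782 + 121*7) - 1*(-569480) = 2*772*(782 + 847) + 569480 = 2*772*1629 + 569480 = 2515176 + 569480 = 3084656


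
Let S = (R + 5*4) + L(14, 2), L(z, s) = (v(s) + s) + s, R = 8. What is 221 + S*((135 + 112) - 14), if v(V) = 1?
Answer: 7910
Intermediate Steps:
L(z, s) = 1 + 2*s (L(z, s) = (1 + s) + s = 1 + 2*s)
S = 33 (S = (8 + 5*4) + (1 + 2*2) = (8 + 20) + (1 + 4) = 28 + 5 = 33)
221 + S*((135 + 112) - 14) = 221 + 33*((135 + 112) - 14) = 221 + 33*(247 - 14) = 221 + 33*233 = 221 + 7689 = 7910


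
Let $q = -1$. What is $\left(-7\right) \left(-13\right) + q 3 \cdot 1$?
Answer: $88$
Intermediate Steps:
$\left(-7\right) \left(-13\right) + q 3 \cdot 1 = \left(-7\right) \left(-13\right) + \left(-1\right) 3 \cdot 1 = 91 - 3 = 88$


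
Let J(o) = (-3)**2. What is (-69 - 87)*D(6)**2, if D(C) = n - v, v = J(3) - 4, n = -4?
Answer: -12636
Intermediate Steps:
J(o) = 9
v = 5 (v = 9 - 4 = 5)
D(C) = -9 (D(C) = -4 - 1*5 = -4 - 5 = -9)
(-69 - 87)*D(6)**2 = (-69 - 87)*(-9)**2 = -156*81 = -12636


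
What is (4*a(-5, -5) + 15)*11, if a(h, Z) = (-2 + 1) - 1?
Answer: 77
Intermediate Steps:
a(h, Z) = -2 (a(h, Z) = -1 - 1 = -2)
(4*a(-5, -5) + 15)*11 = (4*(-2) + 15)*11 = (-8 + 15)*11 = 7*11 = 77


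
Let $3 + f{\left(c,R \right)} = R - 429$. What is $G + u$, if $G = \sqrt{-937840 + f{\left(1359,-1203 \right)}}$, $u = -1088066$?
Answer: $-1088066 + 5 i \sqrt{37579} \approx -1.0881 \cdot 10^{6} + 969.27 i$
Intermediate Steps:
$f{\left(c,R \right)} = -432 + R$ ($f{\left(c,R \right)} = -3 + \left(R - 429\right) = -3 + \left(-429 + R\right) = -432 + R$)
$G = 5 i \sqrt{37579}$ ($G = \sqrt{-937840 - 1635} = \sqrt{-939475} = 5 i \sqrt{37579} \approx 969.27 i$)
$G + u = 5 i \sqrt{37579} - 1088066 = -1088066 + 5 i \sqrt{37579}$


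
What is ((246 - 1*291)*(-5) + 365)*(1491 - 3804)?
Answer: -1364670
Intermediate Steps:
((246 - 1*291)*(-5) + 365)*(1491 - 3804) = ((246 - 291)*(-5) + 365)*(-2313) = (-45*(-5) + 365)*(-2313) = (225 + 365)*(-2313) = 590*(-2313) = -1364670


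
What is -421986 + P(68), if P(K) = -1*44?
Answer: -422030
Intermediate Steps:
P(K) = -44
-421986 + P(68) = -421986 - 44 = -422030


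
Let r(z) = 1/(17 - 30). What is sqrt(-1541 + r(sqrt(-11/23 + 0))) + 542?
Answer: 542 + 3*I*sqrt(28938)/13 ≈ 542.0 + 39.257*I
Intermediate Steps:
r(z) = -1/13 (r(z) = 1/(-13) = -1/13)
sqrt(-1541 + r(sqrt(-11/23 + 0))) + 542 = sqrt(-1541 - 1/13) + 542 = sqrt(-20034/13) + 542 = 3*I*sqrt(28938)/13 + 542 = 542 + 3*I*sqrt(28938)/13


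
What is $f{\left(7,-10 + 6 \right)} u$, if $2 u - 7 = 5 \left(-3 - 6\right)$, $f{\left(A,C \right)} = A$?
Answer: $-133$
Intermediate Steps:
$u = -19$ ($u = \frac{7}{2} + \frac{5 \left(-3 - 6\right)}{2} = \frac{7}{2} + \frac{5 \left(-9\right)}{2} = \frac{7}{2} + \frac{1}{2} \left(-45\right) = \frac{7}{2} - \frac{45}{2} = -19$)
$f{\left(7,-10 + 6 \right)} u = 7 \left(-19\right) = -133$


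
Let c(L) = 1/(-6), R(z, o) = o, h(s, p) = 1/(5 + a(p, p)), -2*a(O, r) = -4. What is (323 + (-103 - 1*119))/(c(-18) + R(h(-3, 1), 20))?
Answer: 606/119 ≈ 5.0924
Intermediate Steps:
a(O, r) = 2 (a(O, r) = -½*(-4) = 2)
h(s, p) = ⅐ (h(s, p) = 1/(5 + 2) = 1/7 = ⅐)
c(L) = -⅙
(323 + (-103 - 1*119))/(c(-18) + R(h(-3, 1), 20)) = (323 + (-103 - 1*119))/(-⅙ + 20) = (323 + (-103 - 119))/(119/6) = (323 - 222)*(6/119) = 101*(6/119) = 606/119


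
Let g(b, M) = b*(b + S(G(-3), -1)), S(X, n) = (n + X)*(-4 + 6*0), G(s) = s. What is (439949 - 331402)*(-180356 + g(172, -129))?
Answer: -16067126940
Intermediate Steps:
S(X, n) = -4*X - 4*n (S(X, n) = (X + n)*(-4 + 0) = (X + n)*(-4) = -4*X - 4*n)
g(b, M) = b*(16 + b) (g(b, M) = b*(b + (-4*(-3) - 4*(-1))) = b*(b + (12 + 4)) = b*(b + 16) = b*(16 + b))
(439949 - 331402)*(-180356 + g(172, -129)) = (439949 - 331402)*(-180356 + 172*(16 + 172)) = 108547*(-180356 + 172*188) = 108547*(-180356 + 32336) = 108547*(-148020) = -16067126940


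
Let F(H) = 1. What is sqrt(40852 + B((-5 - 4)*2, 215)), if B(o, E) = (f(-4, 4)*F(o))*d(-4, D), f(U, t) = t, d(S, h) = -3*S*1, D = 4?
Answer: 10*sqrt(409) ≈ 202.24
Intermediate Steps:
d(S, h) = -3*S
B(o, E) = 48 (B(o, E) = (4*1)*(-3*(-4)) = 4*12 = 48)
sqrt(40852 + B((-5 - 4)*2, 215)) = sqrt(40852 + 48) = sqrt(40900) = 10*sqrt(409)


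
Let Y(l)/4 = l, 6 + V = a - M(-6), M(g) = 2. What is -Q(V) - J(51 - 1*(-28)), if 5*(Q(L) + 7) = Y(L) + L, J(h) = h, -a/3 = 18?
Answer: -10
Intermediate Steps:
a = -54 (a = -3*18 = -54)
V = -62 (V = -6 + (-54 - 1*2) = -6 + (-54 - 2) = -6 - 56 = -62)
Y(l) = 4*l
Q(L) = -7 + L (Q(L) = -7 + (4*L + L)/5 = -7 + (5*L)/5 = -7 + L)
-Q(V) - J(51 - 1*(-28)) = -(-7 - 62) - (51 - 1*(-28)) = -1*(-69) - (51 + 28) = 69 - 1*79 = 69 - 79 = -10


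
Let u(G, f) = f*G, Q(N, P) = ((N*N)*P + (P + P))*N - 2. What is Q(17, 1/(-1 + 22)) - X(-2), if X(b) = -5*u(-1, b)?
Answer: 1705/7 ≈ 243.57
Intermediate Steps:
Q(N, P) = -2 + N*(2*P + P*N²) (Q(N, P) = (N²*P + 2*P)*N - 2 = (P*N² + 2*P)*N - 2 = (2*P + P*N²)*N - 2 = N*(2*P + P*N²) - 2 = -2 + N*(2*P + P*N²))
u(G, f) = G*f
X(b) = 5*b (X(b) = -(-5)*b = 5*b)
Q(17, 1/(-1 + 22)) - X(-2) = (-2 + 17³/(-1 + 22) + 2*17/(-1 + 22)) - 5*(-2) = (-2 + 4913/21 + 2*17/21) - 1*(-10) = (-2 + (1/21)*4913 + 2*17*(1/21)) + 10 = (-2 + 4913/21 + 34/21) + 10 = 1635/7 + 10 = 1705/7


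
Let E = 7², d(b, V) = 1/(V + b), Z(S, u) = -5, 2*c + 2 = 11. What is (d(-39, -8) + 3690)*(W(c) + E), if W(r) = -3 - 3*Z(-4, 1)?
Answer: 10579169/47 ≈ 2.2509e+5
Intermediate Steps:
c = 9/2 (c = -1 + (½)*11 = -1 + 11/2 = 9/2 ≈ 4.5000)
W(r) = 12 (W(r) = -3 - 3*(-5) = -3 + 15 = 12)
E = 49
(d(-39, -8) + 3690)*(W(c) + E) = (1/(-8 - 39) + 3690)*(12 + 49) = (1/(-47) + 3690)*61 = (-1/47 + 3690)*61 = (173429/47)*61 = 10579169/47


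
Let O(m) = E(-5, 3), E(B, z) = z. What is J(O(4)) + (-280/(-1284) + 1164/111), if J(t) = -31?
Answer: -241049/11877 ≈ -20.295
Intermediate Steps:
O(m) = 3
J(O(4)) + (-280/(-1284) + 1164/111) = -31 + (-280/(-1284) + 1164/111) = -31 + (-280*(-1/1284) + 1164*(1/111)) = -31 + (70/321 + 388/37) = -31 + 127138/11877 = -241049/11877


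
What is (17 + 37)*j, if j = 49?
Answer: 2646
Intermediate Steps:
(17 + 37)*j = (17 + 37)*49 = 54*49 = 2646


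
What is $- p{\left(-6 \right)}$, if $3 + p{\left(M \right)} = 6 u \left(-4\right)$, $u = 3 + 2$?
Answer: $123$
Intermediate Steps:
$u = 5$
$p{\left(M \right)} = -123$ ($p{\left(M \right)} = -3 + 6 \cdot 5 \left(-4\right) = -3 + 30 \left(-4\right) = -3 - 120 = -123$)
$- p{\left(-6 \right)} = \left(-1\right) \left(-123\right) = 123$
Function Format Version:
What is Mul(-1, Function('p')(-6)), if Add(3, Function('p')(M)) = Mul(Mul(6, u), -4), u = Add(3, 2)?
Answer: 123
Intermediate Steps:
u = 5
Function('p')(M) = -123 (Function('p')(M) = Add(-3, Mul(Mul(6, 5), -4)) = Add(-3, Mul(30, -4)) = Add(-3, -120) = -123)
Mul(-1, Function('p')(-6)) = Mul(-1, -123) = 123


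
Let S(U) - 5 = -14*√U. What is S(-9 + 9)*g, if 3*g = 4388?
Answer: 21940/3 ≈ 7313.3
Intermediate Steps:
g = 4388/3 (g = (⅓)*4388 = 4388/3 ≈ 1462.7)
S(U) = 5 - 14*√U
S(-9 + 9)*g = (5 - 14*√(-9 + 9))*(4388/3) = (5 - 14*√0)*(4388/3) = (5 - 14*0)*(4388/3) = (5 + 0)*(4388/3) = 5*(4388/3) = 21940/3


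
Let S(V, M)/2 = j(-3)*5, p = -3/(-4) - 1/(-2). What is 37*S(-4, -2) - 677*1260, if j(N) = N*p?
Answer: -1708815/2 ≈ -8.5441e+5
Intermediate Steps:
p = 5/4 (p = -3*(-1/4) - 1*(-1/2) = 3/4 + 1/2 = 5/4 ≈ 1.2500)
j(N) = 5*N/4 (j(N) = N*(5/4) = 5*N/4)
S(V, M) = -75/2 (S(V, M) = 2*(((5/4)*(-3))*5) = 2*(-15/4*5) = 2*(-75/4) = -75/2)
37*S(-4, -2) - 677*1260 = 37*(-75/2) - 677*1260 = -2775/2 - 853020 = -1708815/2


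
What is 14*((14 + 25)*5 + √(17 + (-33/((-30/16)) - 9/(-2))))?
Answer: 2730 + 7*√3910/5 ≈ 2817.5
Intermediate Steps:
14*((14 + 25)*5 + √(17 + (-33/((-30/16)) - 9/(-2)))) = 14*(39*5 + √(17 + (-33/((-30*1/16)) - 9*(-½)))) = 14*(195 + √(17 + (-33/(-15/8) + 9/2))) = 14*(195 + √(17 + (-33*(-8/15) + 9/2))) = 14*(195 + √(17 + (88/5 + 9/2))) = 14*(195 + √(17 + 221/10)) = 14*(195 + √(391/10)) = 14*(195 + √3910/10) = 2730 + 7*√3910/5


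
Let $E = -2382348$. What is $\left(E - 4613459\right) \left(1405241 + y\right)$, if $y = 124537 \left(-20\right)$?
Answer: $7593941502693$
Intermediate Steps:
$y = -2490740$
$\left(E - 4613459\right) \left(1405241 + y\right) = \left(-2382348 - 4613459\right) \left(1405241 - 2490740\right) = \left(-6995807\right) \left(-1085499\right) = 7593941502693$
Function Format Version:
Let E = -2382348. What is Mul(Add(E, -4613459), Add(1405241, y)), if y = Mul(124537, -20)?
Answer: 7593941502693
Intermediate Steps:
y = -2490740
Mul(Add(E, -4613459), Add(1405241, y)) = Mul(Add(-2382348, -4613459), Add(1405241, -2490740)) = Mul(-6995807, -1085499) = 7593941502693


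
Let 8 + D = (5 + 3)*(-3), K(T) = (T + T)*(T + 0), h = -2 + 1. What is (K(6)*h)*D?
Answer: 2304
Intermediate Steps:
h = -1
K(T) = 2*T² (K(T) = (2*T)*T = 2*T²)
D = -32 (D = -8 + (5 + 3)*(-3) = -8 + 8*(-3) = -8 - 24 = -32)
(K(6)*h)*D = ((2*6²)*(-1))*(-32) = ((2*36)*(-1))*(-32) = (72*(-1))*(-32) = -72*(-32) = 2304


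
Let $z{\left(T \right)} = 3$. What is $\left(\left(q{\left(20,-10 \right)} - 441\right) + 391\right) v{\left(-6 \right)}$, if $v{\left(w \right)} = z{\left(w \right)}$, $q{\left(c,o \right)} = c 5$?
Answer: $150$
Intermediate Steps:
$q{\left(c,o \right)} = 5 c$
$v{\left(w \right)} = 3$
$\left(\left(q{\left(20,-10 \right)} - 441\right) + 391\right) v{\left(-6 \right)} = \left(\left(5 \cdot 20 - 441\right) + 391\right) 3 = \left(\left(100 - 441\right) + 391\right) 3 = \left(-341 + 391\right) 3 = 50 \cdot 3 = 150$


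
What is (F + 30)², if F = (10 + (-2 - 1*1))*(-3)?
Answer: 81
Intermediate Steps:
F = -21 (F = (10 + (-2 - 1))*(-3) = (10 - 3)*(-3) = 7*(-3) = -21)
(F + 30)² = (-21 + 30)² = 9² = 81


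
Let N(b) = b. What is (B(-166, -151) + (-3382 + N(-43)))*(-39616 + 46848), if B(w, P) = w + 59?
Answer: -25543424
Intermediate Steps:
B(w, P) = 59 + w
(B(-166, -151) + (-3382 + N(-43)))*(-39616 + 46848) = ((59 - 166) + (-3382 - 43))*(-39616 + 46848) = (-107 - 3425)*7232 = -3532*7232 = -25543424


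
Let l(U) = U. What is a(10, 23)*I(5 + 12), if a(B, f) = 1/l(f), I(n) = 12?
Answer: 12/23 ≈ 0.52174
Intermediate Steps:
a(B, f) = 1/f
a(10, 23)*I(5 + 12) = 12/23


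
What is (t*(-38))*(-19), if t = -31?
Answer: -22382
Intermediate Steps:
(t*(-38))*(-19) = -31*(-38)*(-19) = 1178*(-19) = -22382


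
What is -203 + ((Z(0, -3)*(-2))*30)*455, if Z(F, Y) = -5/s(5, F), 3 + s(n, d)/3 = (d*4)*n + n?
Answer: 22547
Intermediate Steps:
s(n, d) = -9 + 3*n + 12*d*n (s(n, d) = -9 + 3*((d*4)*n + n) = -9 + 3*((4*d)*n + n) = -9 + 3*(4*d*n + n) = -9 + 3*(n + 4*d*n) = -9 + (3*n + 12*d*n) = -9 + 3*n + 12*d*n)
Z(F, Y) = -5/(6 + 60*F) (Z(F, Y) = -5/(-9 + 3*5 + 12*F*5) = -5/(-9 + 15 + 60*F) = -5/(6 + 60*F))
-203 + ((Z(0, -3)*(-2))*30)*455 = -203 + ((-5/(6 + 60*0)*(-2))*30)*455 = -203 + ((-5/(6 + 0)*(-2))*30)*455 = -203 + ((-5/6*(-2))*30)*455 = -203 + ((-5*⅙*(-2))*30)*455 = -203 + (-⅚*(-2)*30)*455 = -203 + ((5/3)*30)*455 = -203 + 50*455 = -203 + 22750 = 22547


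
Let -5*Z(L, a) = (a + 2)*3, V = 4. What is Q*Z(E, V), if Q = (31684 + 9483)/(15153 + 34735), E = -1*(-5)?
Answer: -370503/124720 ≈ -2.9707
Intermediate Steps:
E = 5
Z(L, a) = -6/5 - 3*a/5 (Z(L, a) = -(a + 2)*3/5 = -(2 + a)*3/5 = -(6 + 3*a)/5 = -6/5 - 3*a/5)
Q = 41167/49888 ≈ 0.82519
Q*Z(E, V) = 41167*(-6/5 - ⅗*4)/49888 = 41167*(-6/5 - 12/5)/49888 = (41167/49888)*(-18/5) = -370503/124720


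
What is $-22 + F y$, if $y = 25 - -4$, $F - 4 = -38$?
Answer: $-1008$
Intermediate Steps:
$F = -34$ ($F = 4 - 38 = -34$)
$y = 29$ ($y = 25 + 4 = 29$)
$-22 + F y = -22 - 986 = -1008$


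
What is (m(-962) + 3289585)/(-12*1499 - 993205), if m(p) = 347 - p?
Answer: -3290894/1011193 ≈ -3.2545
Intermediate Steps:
(m(-962) + 3289585)/(-12*1499 - 993205) = ((347 - 1*(-962)) + 3289585)/(-12*1499 - 993205) = ((347 + 962) + 3289585)/(-17988 - 993205) = (1309 + 3289585)/(-1011193) = 3290894*(-1/1011193) = -3290894/1011193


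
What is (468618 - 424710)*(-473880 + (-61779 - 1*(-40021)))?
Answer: -21762473304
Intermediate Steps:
(468618 - 424710)*(-473880 + (-61779 - 1*(-40021))) = 43908*(-473880 + (-61779 + 40021)) = 43908*(-473880 - 21758) = 43908*(-495638) = -21762473304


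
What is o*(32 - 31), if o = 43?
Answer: 43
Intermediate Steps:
o*(32 - 31) = 43*(32 - 31) = 43*1 = 43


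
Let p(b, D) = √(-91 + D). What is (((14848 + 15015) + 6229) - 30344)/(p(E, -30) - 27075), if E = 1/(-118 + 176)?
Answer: -77813550/366527873 - 31614*I/366527873 ≈ -0.2123 - 8.6253e-5*I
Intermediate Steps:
E = 1/58 ≈ 0.017241
(((14848 + 15015) + 6229) - 30344)/(p(E, -30) - 27075) = (((14848 + 15015) + 6229) - 30344)/(√(-91 - 30) - 27075) = ((29863 + 6229) - 30344)/(√(-121) - 27075) = (36092 - 30344)/(11*I - 27075) = 5748/(-27075 + 11*I) = 5748*((-27075 - 11*I)/733055746) = 2874*(-27075 - 11*I)/366527873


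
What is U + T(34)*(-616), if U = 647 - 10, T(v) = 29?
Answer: -17227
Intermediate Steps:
U = 637
U + T(34)*(-616) = 637 + 29*(-616) = 637 - 17864 = -17227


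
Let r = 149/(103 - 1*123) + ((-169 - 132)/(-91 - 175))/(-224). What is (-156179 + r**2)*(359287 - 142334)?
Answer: -61353163507350587543/1811353600 ≈ -3.3871e+10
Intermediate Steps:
r = -317287/42560 (r = 149/(103 - 123) - 301/(-266)*(-1/224) = 149/(-20) - 301*(-1/266)*(-1/224) = 149*(-1/20) + (43/38)*(-1/224) = -149/20 - 43/8512 = -317287/42560 ≈ -7.4550)
(-156179 + r**2)*(359287 - 142334) = (-156179 + (-317287/42560)**2)*(359287 - 142334) = (-156179 + 100671040369/1811353600)*216953 = -282794722854031/1811353600*216953 = -61353163507350587543/1811353600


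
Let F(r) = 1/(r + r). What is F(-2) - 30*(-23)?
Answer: 2759/4 ≈ 689.75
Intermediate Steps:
F(r) = 1/(2*r)
F(-2) - 30*(-23) = (1/2)/(-2) - 30*(-23) = (1/2)*(-1/2) + 690 = -1/4 + 690 = 2759/4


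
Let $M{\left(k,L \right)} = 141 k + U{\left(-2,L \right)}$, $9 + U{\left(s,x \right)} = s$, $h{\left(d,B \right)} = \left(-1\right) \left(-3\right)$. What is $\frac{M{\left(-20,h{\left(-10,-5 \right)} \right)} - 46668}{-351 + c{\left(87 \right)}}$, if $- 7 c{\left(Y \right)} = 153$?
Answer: $\frac{346493}{2610} \approx 132.76$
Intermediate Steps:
$c{\left(Y \right)} = - \frac{153}{7}$ ($c{\left(Y \right)} = \left(- \frac{1}{7}\right) 153 = - \frac{153}{7}$)
$h{\left(d,B \right)} = 3$
$U{\left(s,x \right)} = -9 + s$
$M{\left(k,L \right)} = -11 + 141 k$ ($M{\left(k,L \right)} = 141 k - 11 = -11 + 141 k$)
$\frac{M{\left(-20,h{\left(-10,-5 \right)} \right)} - 46668}{-351 + c{\left(87 \right)}} = \frac{\left(-11 + 141 \left(-20\right)\right) - 46668}{-351 - \frac{153}{7}} = \frac{\left(-11 - 2820\right) - 46668}{- \frac{2610}{7}} = \left(-2831 - 46668\right) \left(- \frac{7}{2610}\right) = \left(-49499\right) \left(- \frac{7}{2610}\right) = \frac{346493}{2610}$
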